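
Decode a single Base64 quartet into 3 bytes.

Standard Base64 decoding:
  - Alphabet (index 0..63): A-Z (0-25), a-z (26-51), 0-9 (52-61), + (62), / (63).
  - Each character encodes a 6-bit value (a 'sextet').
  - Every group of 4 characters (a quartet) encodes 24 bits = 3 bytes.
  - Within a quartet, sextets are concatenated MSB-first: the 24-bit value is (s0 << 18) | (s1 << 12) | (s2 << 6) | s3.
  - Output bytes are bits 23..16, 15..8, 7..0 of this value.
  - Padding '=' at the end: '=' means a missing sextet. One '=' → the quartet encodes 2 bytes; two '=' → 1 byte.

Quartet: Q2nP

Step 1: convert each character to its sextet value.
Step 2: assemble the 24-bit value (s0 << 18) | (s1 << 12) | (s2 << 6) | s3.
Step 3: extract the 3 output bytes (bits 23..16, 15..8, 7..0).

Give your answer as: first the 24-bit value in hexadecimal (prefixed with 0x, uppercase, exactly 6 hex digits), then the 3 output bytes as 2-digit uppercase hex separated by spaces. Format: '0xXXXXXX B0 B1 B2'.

Answer: 0x4369CF 43 69 CF

Derivation:
Sextets: Q=16, 2=54, n=39, P=15
24-bit: (16<<18) | (54<<12) | (39<<6) | 15
      = 0x400000 | 0x036000 | 0x0009C0 | 0x00000F
      = 0x4369CF
Bytes: (v>>16)&0xFF=43, (v>>8)&0xFF=69, v&0xFF=CF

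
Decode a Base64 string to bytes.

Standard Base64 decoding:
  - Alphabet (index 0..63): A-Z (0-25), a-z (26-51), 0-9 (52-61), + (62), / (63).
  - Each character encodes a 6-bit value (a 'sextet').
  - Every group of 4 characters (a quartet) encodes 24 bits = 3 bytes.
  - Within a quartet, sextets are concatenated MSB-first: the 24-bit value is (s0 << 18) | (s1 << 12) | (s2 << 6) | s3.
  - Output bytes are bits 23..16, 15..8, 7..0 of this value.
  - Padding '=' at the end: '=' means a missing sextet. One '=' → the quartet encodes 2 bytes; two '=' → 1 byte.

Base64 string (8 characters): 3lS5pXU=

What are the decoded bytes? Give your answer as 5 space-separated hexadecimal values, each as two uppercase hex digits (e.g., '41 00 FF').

Answer: DE 54 B9 A5 75

Derivation:
After char 0 ('3'=55): chars_in_quartet=1 acc=0x37 bytes_emitted=0
After char 1 ('l'=37): chars_in_quartet=2 acc=0xDE5 bytes_emitted=0
After char 2 ('S'=18): chars_in_quartet=3 acc=0x37952 bytes_emitted=0
After char 3 ('5'=57): chars_in_quartet=4 acc=0xDE54B9 -> emit DE 54 B9, reset; bytes_emitted=3
After char 4 ('p'=41): chars_in_quartet=1 acc=0x29 bytes_emitted=3
After char 5 ('X'=23): chars_in_quartet=2 acc=0xA57 bytes_emitted=3
After char 6 ('U'=20): chars_in_quartet=3 acc=0x295D4 bytes_emitted=3
Padding '=': partial quartet acc=0x295D4 -> emit A5 75; bytes_emitted=5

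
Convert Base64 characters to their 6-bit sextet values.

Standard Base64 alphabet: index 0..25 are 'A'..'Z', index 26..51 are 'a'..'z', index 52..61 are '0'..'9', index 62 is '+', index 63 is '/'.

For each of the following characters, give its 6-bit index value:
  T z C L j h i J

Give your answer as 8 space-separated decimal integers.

'T': A..Z range, ord('T') − ord('A') = 19
'z': a..z range, 26 + ord('z') − ord('a') = 51
'C': A..Z range, ord('C') − ord('A') = 2
'L': A..Z range, ord('L') − ord('A') = 11
'j': a..z range, 26 + ord('j') − ord('a') = 35
'h': a..z range, 26 + ord('h') − ord('a') = 33
'i': a..z range, 26 + ord('i') − ord('a') = 34
'J': A..Z range, ord('J') − ord('A') = 9

Answer: 19 51 2 11 35 33 34 9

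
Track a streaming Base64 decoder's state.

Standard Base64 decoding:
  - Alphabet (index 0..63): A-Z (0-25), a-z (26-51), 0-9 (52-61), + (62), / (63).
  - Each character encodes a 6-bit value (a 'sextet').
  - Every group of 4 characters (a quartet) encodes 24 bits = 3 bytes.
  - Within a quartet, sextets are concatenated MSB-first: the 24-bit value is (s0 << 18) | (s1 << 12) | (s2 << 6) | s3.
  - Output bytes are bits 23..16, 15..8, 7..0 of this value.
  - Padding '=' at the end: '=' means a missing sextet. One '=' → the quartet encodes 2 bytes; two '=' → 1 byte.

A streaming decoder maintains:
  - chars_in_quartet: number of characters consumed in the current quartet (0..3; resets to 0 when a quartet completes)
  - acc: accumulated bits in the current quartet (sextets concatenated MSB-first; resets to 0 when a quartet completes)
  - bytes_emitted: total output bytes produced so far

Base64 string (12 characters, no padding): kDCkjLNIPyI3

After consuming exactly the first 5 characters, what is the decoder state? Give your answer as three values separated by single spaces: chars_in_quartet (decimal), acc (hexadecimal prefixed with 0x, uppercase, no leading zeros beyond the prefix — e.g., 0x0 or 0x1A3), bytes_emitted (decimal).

Answer: 1 0x23 3

Derivation:
After char 0 ('k'=36): chars_in_quartet=1 acc=0x24 bytes_emitted=0
After char 1 ('D'=3): chars_in_quartet=2 acc=0x903 bytes_emitted=0
After char 2 ('C'=2): chars_in_quartet=3 acc=0x240C2 bytes_emitted=0
After char 3 ('k'=36): chars_in_quartet=4 acc=0x9030A4 -> emit 90 30 A4, reset; bytes_emitted=3
After char 4 ('j'=35): chars_in_quartet=1 acc=0x23 bytes_emitted=3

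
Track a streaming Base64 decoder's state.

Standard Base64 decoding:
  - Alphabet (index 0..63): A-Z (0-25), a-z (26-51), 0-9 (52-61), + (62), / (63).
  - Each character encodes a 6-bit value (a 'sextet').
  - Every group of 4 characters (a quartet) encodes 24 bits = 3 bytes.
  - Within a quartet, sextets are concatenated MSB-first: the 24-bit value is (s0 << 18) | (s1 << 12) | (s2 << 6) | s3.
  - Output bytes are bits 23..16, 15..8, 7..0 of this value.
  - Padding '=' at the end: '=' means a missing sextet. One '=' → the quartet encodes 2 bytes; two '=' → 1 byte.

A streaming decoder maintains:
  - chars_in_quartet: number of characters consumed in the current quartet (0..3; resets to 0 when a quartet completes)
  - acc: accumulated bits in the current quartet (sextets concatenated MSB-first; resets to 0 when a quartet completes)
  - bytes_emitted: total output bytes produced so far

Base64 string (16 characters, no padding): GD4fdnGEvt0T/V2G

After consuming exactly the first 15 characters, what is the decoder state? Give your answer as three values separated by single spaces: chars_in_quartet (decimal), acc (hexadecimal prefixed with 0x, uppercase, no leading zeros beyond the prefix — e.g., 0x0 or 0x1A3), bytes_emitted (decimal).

Answer: 3 0x3F576 9

Derivation:
After char 0 ('G'=6): chars_in_quartet=1 acc=0x6 bytes_emitted=0
After char 1 ('D'=3): chars_in_quartet=2 acc=0x183 bytes_emitted=0
After char 2 ('4'=56): chars_in_quartet=3 acc=0x60F8 bytes_emitted=0
After char 3 ('f'=31): chars_in_quartet=4 acc=0x183E1F -> emit 18 3E 1F, reset; bytes_emitted=3
After char 4 ('d'=29): chars_in_quartet=1 acc=0x1D bytes_emitted=3
After char 5 ('n'=39): chars_in_quartet=2 acc=0x767 bytes_emitted=3
After char 6 ('G'=6): chars_in_quartet=3 acc=0x1D9C6 bytes_emitted=3
After char 7 ('E'=4): chars_in_quartet=4 acc=0x767184 -> emit 76 71 84, reset; bytes_emitted=6
After char 8 ('v'=47): chars_in_quartet=1 acc=0x2F bytes_emitted=6
After char 9 ('t'=45): chars_in_quartet=2 acc=0xBED bytes_emitted=6
After char 10 ('0'=52): chars_in_quartet=3 acc=0x2FB74 bytes_emitted=6
After char 11 ('T'=19): chars_in_quartet=4 acc=0xBEDD13 -> emit BE DD 13, reset; bytes_emitted=9
After char 12 ('/'=63): chars_in_quartet=1 acc=0x3F bytes_emitted=9
After char 13 ('V'=21): chars_in_quartet=2 acc=0xFD5 bytes_emitted=9
After char 14 ('2'=54): chars_in_quartet=3 acc=0x3F576 bytes_emitted=9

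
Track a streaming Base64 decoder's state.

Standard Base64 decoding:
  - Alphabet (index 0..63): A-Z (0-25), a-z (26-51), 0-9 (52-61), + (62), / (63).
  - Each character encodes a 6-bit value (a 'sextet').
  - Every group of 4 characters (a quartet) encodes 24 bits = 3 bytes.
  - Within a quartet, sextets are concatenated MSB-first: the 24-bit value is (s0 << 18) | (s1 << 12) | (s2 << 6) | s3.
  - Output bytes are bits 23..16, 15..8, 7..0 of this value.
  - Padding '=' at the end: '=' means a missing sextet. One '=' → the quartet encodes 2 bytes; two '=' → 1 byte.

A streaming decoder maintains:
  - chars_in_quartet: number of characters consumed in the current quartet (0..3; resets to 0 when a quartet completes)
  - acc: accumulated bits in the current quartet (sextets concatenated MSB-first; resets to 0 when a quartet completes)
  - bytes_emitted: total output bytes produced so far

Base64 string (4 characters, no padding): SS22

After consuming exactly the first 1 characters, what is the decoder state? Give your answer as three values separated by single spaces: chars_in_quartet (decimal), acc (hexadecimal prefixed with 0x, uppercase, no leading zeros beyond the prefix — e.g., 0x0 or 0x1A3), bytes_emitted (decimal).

After char 0 ('S'=18): chars_in_quartet=1 acc=0x12 bytes_emitted=0

Answer: 1 0x12 0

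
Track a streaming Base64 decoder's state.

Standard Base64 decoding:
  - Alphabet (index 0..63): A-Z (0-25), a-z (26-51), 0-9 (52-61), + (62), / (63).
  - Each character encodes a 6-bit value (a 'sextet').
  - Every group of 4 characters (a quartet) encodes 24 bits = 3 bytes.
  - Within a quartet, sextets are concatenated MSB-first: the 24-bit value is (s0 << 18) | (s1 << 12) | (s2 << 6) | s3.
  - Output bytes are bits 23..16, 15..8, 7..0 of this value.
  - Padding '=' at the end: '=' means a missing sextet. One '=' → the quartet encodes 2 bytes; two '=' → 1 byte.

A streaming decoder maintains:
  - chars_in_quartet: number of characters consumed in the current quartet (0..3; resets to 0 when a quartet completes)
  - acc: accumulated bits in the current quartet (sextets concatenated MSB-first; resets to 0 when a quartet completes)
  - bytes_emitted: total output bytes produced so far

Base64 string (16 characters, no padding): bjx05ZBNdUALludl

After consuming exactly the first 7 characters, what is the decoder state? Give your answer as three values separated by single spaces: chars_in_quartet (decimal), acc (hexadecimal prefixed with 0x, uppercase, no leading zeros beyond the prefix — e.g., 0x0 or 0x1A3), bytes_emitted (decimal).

After char 0 ('b'=27): chars_in_quartet=1 acc=0x1B bytes_emitted=0
After char 1 ('j'=35): chars_in_quartet=2 acc=0x6E3 bytes_emitted=0
After char 2 ('x'=49): chars_in_quartet=3 acc=0x1B8F1 bytes_emitted=0
After char 3 ('0'=52): chars_in_quartet=4 acc=0x6E3C74 -> emit 6E 3C 74, reset; bytes_emitted=3
After char 4 ('5'=57): chars_in_quartet=1 acc=0x39 bytes_emitted=3
After char 5 ('Z'=25): chars_in_quartet=2 acc=0xE59 bytes_emitted=3
After char 6 ('B'=1): chars_in_quartet=3 acc=0x39641 bytes_emitted=3

Answer: 3 0x39641 3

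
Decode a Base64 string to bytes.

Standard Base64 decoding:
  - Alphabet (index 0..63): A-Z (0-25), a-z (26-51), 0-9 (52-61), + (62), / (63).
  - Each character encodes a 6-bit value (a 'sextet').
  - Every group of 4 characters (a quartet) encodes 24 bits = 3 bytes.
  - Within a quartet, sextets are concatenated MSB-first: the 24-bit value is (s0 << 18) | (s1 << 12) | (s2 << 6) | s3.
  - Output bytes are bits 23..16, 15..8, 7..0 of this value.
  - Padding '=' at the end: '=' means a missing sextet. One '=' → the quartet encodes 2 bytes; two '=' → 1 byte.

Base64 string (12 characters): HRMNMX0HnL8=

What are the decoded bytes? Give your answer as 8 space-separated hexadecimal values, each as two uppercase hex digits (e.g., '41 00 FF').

Answer: 1D 13 0D 31 7D 07 9C BF

Derivation:
After char 0 ('H'=7): chars_in_quartet=1 acc=0x7 bytes_emitted=0
After char 1 ('R'=17): chars_in_quartet=2 acc=0x1D1 bytes_emitted=0
After char 2 ('M'=12): chars_in_quartet=3 acc=0x744C bytes_emitted=0
After char 3 ('N'=13): chars_in_quartet=4 acc=0x1D130D -> emit 1D 13 0D, reset; bytes_emitted=3
After char 4 ('M'=12): chars_in_quartet=1 acc=0xC bytes_emitted=3
After char 5 ('X'=23): chars_in_quartet=2 acc=0x317 bytes_emitted=3
After char 6 ('0'=52): chars_in_quartet=3 acc=0xC5F4 bytes_emitted=3
After char 7 ('H'=7): chars_in_quartet=4 acc=0x317D07 -> emit 31 7D 07, reset; bytes_emitted=6
After char 8 ('n'=39): chars_in_quartet=1 acc=0x27 bytes_emitted=6
After char 9 ('L'=11): chars_in_quartet=2 acc=0x9CB bytes_emitted=6
After char 10 ('8'=60): chars_in_quartet=3 acc=0x272FC bytes_emitted=6
Padding '=': partial quartet acc=0x272FC -> emit 9C BF; bytes_emitted=8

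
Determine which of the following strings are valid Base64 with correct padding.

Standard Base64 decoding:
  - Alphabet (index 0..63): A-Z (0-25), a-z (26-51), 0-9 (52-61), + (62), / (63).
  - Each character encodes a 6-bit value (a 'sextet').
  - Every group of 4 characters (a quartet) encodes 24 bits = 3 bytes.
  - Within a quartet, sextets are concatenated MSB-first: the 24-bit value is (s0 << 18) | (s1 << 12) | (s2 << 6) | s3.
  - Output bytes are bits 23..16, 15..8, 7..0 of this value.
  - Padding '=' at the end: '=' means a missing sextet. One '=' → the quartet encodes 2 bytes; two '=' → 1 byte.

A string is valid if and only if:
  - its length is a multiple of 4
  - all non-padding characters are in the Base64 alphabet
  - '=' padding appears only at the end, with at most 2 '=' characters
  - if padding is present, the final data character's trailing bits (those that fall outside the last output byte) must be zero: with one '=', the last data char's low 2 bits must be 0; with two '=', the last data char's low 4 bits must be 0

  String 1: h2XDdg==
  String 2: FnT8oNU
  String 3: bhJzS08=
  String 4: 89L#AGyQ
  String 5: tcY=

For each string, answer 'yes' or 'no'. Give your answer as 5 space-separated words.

String 1: 'h2XDdg==' → valid
String 2: 'FnT8oNU' → invalid (len=7 not mult of 4)
String 3: 'bhJzS08=' → valid
String 4: '89L#AGyQ' → invalid (bad char(s): ['#'])
String 5: 'tcY=' → valid

Answer: yes no yes no yes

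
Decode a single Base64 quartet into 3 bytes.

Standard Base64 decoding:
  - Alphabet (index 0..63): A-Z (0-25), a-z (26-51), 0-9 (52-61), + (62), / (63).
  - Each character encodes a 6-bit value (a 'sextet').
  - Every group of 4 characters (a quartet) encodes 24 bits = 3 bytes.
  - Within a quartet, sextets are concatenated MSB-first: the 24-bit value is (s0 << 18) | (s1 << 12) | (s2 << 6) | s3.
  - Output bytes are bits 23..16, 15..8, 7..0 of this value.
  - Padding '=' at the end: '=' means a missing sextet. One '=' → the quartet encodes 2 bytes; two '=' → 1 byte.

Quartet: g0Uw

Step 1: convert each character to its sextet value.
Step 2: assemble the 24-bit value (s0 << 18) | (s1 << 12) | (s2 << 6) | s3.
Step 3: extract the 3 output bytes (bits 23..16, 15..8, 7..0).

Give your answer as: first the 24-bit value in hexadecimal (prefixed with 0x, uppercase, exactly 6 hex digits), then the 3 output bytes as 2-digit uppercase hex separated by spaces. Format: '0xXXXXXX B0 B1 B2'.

Sextets: g=32, 0=52, U=20, w=48
24-bit: (32<<18) | (52<<12) | (20<<6) | 48
      = 0x800000 | 0x034000 | 0x000500 | 0x000030
      = 0x834530
Bytes: (v>>16)&0xFF=83, (v>>8)&0xFF=45, v&0xFF=30

Answer: 0x834530 83 45 30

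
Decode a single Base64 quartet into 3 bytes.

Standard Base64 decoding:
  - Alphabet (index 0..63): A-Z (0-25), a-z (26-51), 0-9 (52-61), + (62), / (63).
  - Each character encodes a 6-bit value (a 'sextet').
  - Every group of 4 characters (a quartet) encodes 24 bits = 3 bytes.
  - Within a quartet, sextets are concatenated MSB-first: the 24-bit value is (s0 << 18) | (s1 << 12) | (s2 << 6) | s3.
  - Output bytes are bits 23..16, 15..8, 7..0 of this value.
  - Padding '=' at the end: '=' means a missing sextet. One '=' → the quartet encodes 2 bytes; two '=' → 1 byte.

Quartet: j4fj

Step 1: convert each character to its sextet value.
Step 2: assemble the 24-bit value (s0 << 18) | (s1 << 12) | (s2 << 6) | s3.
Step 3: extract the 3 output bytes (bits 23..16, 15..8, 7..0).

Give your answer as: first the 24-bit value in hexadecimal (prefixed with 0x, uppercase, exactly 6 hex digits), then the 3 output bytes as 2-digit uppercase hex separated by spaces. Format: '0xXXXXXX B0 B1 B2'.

Sextets: j=35, 4=56, f=31, j=35
24-bit: (35<<18) | (56<<12) | (31<<6) | 35
      = 0x8C0000 | 0x038000 | 0x0007C0 | 0x000023
      = 0x8F87E3
Bytes: (v>>16)&0xFF=8F, (v>>8)&0xFF=87, v&0xFF=E3

Answer: 0x8F87E3 8F 87 E3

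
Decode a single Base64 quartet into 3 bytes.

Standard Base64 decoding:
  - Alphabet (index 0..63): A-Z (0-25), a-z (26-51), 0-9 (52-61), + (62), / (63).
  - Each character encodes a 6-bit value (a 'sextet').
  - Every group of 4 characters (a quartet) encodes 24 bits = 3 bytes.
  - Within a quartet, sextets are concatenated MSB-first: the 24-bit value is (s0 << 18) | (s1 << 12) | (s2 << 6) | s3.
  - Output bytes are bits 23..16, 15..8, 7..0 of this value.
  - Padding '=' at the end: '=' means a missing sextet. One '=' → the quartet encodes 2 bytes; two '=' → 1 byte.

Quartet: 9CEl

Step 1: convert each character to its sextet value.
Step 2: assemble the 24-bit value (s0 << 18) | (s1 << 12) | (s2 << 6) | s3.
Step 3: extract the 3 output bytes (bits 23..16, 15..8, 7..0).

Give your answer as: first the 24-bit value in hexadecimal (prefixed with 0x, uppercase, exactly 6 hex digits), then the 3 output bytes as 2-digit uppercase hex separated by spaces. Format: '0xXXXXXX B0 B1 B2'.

Answer: 0xF42125 F4 21 25

Derivation:
Sextets: 9=61, C=2, E=4, l=37
24-bit: (61<<18) | (2<<12) | (4<<6) | 37
      = 0xF40000 | 0x002000 | 0x000100 | 0x000025
      = 0xF42125
Bytes: (v>>16)&0xFF=F4, (v>>8)&0xFF=21, v&0xFF=25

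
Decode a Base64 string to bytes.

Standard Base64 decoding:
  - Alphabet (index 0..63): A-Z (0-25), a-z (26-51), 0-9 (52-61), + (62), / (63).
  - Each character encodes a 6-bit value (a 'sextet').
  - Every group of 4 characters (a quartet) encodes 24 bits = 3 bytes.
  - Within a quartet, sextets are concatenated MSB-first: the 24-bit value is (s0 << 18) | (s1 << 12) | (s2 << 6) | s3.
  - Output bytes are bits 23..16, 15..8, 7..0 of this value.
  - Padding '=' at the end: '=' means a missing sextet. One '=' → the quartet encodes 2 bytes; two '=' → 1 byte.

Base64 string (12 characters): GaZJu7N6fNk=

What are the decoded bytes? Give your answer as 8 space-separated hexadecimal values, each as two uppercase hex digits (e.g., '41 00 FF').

Answer: 19 A6 49 BB B3 7A 7C D9

Derivation:
After char 0 ('G'=6): chars_in_quartet=1 acc=0x6 bytes_emitted=0
After char 1 ('a'=26): chars_in_quartet=2 acc=0x19A bytes_emitted=0
After char 2 ('Z'=25): chars_in_quartet=3 acc=0x6699 bytes_emitted=0
After char 3 ('J'=9): chars_in_quartet=4 acc=0x19A649 -> emit 19 A6 49, reset; bytes_emitted=3
After char 4 ('u'=46): chars_in_quartet=1 acc=0x2E bytes_emitted=3
After char 5 ('7'=59): chars_in_quartet=2 acc=0xBBB bytes_emitted=3
After char 6 ('N'=13): chars_in_quartet=3 acc=0x2EECD bytes_emitted=3
After char 7 ('6'=58): chars_in_quartet=4 acc=0xBBB37A -> emit BB B3 7A, reset; bytes_emitted=6
After char 8 ('f'=31): chars_in_quartet=1 acc=0x1F bytes_emitted=6
After char 9 ('N'=13): chars_in_quartet=2 acc=0x7CD bytes_emitted=6
After char 10 ('k'=36): chars_in_quartet=3 acc=0x1F364 bytes_emitted=6
Padding '=': partial quartet acc=0x1F364 -> emit 7C D9; bytes_emitted=8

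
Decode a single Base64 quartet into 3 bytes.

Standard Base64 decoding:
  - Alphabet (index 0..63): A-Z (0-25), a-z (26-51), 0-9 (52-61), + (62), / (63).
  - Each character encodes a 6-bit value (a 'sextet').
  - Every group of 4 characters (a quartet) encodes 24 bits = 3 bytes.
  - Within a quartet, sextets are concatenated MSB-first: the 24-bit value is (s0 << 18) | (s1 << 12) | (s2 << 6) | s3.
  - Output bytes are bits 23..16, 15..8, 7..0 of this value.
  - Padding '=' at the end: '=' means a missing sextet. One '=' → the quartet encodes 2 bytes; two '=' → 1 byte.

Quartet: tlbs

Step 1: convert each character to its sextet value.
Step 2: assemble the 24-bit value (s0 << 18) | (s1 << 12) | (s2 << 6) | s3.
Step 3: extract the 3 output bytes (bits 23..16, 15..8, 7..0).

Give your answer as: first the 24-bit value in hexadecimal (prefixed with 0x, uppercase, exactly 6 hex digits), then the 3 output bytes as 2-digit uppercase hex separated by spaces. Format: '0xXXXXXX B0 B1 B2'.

Answer: 0xB656EC B6 56 EC

Derivation:
Sextets: t=45, l=37, b=27, s=44
24-bit: (45<<18) | (37<<12) | (27<<6) | 44
      = 0xB40000 | 0x025000 | 0x0006C0 | 0x00002C
      = 0xB656EC
Bytes: (v>>16)&0xFF=B6, (v>>8)&0xFF=56, v&0xFF=EC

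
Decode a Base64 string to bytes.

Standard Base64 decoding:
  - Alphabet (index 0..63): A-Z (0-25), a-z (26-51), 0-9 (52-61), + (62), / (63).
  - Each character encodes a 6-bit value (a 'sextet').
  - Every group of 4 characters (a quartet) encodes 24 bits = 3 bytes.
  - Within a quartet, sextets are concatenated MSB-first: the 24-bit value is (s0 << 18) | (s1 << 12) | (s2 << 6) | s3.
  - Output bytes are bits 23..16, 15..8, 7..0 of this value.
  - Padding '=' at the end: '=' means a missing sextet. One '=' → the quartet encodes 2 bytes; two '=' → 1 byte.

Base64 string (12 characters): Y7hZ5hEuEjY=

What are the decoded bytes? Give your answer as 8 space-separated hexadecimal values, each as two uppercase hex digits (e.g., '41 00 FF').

After char 0 ('Y'=24): chars_in_quartet=1 acc=0x18 bytes_emitted=0
After char 1 ('7'=59): chars_in_quartet=2 acc=0x63B bytes_emitted=0
After char 2 ('h'=33): chars_in_quartet=3 acc=0x18EE1 bytes_emitted=0
After char 3 ('Z'=25): chars_in_quartet=4 acc=0x63B859 -> emit 63 B8 59, reset; bytes_emitted=3
After char 4 ('5'=57): chars_in_quartet=1 acc=0x39 bytes_emitted=3
After char 5 ('h'=33): chars_in_quartet=2 acc=0xE61 bytes_emitted=3
After char 6 ('E'=4): chars_in_quartet=3 acc=0x39844 bytes_emitted=3
After char 7 ('u'=46): chars_in_quartet=4 acc=0xE6112E -> emit E6 11 2E, reset; bytes_emitted=6
After char 8 ('E'=4): chars_in_quartet=1 acc=0x4 bytes_emitted=6
After char 9 ('j'=35): chars_in_quartet=2 acc=0x123 bytes_emitted=6
After char 10 ('Y'=24): chars_in_quartet=3 acc=0x48D8 bytes_emitted=6
Padding '=': partial quartet acc=0x48D8 -> emit 12 36; bytes_emitted=8

Answer: 63 B8 59 E6 11 2E 12 36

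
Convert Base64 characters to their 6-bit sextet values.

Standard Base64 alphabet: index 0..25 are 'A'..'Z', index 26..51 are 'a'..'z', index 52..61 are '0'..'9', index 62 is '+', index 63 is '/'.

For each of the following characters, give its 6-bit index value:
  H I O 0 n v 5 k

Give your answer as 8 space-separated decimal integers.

'H': A..Z range, ord('H') − ord('A') = 7
'I': A..Z range, ord('I') − ord('A') = 8
'O': A..Z range, ord('O') − ord('A') = 14
'0': 0..9 range, 52 + ord('0') − ord('0') = 52
'n': a..z range, 26 + ord('n') − ord('a') = 39
'v': a..z range, 26 + ord('v') − ord('a') = 47
'5': 0..9 range, 52 + ord('5') − ord('0') = 57
'k': a..z range, 26 + ord('k') − ord('a') = 36

Answer: 7 8 14 52 39 47 57 36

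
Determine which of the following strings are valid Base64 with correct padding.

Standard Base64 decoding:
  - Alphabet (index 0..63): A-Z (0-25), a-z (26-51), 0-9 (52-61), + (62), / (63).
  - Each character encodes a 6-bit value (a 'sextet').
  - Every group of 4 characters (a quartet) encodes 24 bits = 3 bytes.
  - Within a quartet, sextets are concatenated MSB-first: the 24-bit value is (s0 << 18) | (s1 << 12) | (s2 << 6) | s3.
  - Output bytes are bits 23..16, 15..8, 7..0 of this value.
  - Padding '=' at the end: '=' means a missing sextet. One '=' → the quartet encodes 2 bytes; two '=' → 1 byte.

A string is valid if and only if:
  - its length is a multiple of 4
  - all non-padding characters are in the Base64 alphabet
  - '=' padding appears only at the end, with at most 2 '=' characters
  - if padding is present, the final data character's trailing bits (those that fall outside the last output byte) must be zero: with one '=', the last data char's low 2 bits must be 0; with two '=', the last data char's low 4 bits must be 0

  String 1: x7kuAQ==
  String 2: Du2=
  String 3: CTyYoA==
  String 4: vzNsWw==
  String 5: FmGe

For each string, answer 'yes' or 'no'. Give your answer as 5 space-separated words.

String 1: 'x7kuAQ==' → valid
String 2: 'Du2=' → invalid (bad trailing bits)
String 3: 'CTyYoA==' → valid
String 4: 'vzNsWw==' → valid
String 5: 'FmGe' → valid

Answer: yes no yes yes yes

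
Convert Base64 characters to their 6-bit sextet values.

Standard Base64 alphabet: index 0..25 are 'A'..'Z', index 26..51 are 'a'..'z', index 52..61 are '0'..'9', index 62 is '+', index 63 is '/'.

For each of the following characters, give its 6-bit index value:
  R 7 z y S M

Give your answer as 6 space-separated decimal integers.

'R': A..Z range, ord('R') − ord('A') = 17
'7': 0..9 range, 52 + ord('7') − ord('0') = 59
'z': a..z range, 26 + ord('z') − ord('a') = 51
'y': a..z range, 26 + ord('y') − ord('a') = 50
'S': A..Z range, ord('S') − ord('A') = 18
'M': A..Z range, ord('M') − ord('A') = 12

Answer: 17 59 51 50 18 12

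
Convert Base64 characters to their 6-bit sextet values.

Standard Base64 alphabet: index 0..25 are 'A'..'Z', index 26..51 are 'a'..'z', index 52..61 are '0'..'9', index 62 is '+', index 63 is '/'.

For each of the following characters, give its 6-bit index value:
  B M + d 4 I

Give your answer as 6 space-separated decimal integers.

Answer: 1 12 62 29 56 8

Derivation:
'B': A..Z range, ord('B') − ord('A') = 1
'M': A..Z range, ord('M') − ord('A') = 12
'+': index 62
'd': a..z range, 26 + ord('d') − ord('a') = 29
'4': 0..9 range, 52 + ord('4') − ord('0') = 56
'I': A..Z range, ord('I') − ord('A') = 8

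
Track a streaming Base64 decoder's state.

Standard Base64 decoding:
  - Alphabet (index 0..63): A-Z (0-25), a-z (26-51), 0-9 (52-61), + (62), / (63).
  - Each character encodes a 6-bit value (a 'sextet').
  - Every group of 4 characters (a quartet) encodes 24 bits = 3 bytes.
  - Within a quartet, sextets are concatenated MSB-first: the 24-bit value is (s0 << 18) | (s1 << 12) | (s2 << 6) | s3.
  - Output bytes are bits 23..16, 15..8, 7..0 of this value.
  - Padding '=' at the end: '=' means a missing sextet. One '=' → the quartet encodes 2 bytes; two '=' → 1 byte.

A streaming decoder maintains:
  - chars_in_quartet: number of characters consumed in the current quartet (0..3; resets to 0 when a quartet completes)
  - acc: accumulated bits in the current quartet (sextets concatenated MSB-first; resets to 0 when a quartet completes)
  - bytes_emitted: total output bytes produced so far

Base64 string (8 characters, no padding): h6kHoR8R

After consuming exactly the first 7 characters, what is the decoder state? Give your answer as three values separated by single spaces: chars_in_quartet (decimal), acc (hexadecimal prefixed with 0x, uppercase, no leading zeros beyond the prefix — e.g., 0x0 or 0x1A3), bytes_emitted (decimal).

Answer: 3 0x2847C 3

Derivation:
After char 0 ('h'=33): chars_in_quartet=1 acc=0x21 bytes_emitted=0
After char 1 ('6'=58): chars_in_quartet=2 acc=0x87A bytes_emitted=0
After char 2 ('k'=36): chars_in_quartet=3 acc=0x21EA4 bytes_emitted=0
After char 3 ('H'=7): chars_in_quartet=4 acc=0x87A907 -> emit 87 A9 07, reset; bytes_emitted=3
After char 4 ('o'=40): chars_in_quartet=1 acc=0x28 bytes_emitted=3
After char 5 ('R'=17): chars_in_quartet=2 acc=0xA11 bytes_emitted=3
After char 6 ('8'=60): chars_in_quartet=3 acc=0x2847C bytes_emitted=3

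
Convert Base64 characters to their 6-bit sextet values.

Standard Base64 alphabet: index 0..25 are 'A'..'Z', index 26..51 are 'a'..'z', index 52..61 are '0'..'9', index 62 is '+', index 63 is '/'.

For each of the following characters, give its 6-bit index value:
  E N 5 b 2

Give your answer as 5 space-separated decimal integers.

'E': A..Z range, ord('E') − ord('A') = 4
'N': A..Z range, ord('N') − ord('A') = 13
'5': 0..9 range, 52 + ord('5') − ord('0') = 57
'b': a..z range, 26 + ord('b') − ord('a') = 27
'2': 0..9 range, 52 + ord('2') − ord('0') = 54

Answer: 4 13 57 27 54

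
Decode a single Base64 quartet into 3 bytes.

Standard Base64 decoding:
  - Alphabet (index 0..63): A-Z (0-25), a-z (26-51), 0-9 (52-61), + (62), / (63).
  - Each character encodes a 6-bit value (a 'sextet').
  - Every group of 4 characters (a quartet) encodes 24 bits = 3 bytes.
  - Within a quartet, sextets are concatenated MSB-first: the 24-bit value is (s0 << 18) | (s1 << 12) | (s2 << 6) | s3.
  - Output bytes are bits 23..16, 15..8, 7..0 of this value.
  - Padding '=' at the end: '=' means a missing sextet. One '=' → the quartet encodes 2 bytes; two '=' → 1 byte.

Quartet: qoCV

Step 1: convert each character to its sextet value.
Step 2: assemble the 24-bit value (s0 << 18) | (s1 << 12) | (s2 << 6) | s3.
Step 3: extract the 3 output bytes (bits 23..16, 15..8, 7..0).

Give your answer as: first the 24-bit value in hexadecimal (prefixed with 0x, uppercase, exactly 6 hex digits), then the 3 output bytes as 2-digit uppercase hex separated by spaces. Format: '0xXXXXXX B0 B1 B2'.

Answer: 0xAA8095 AA 80 95

Derivation:
Sextets: q=42, o=40, C=2, V=21
24-bit: (42<<18) | (40<<12) | (2<<6) | 21
      = 0xA80000 | 0x028000 | 0x000080 | 0x000015
      = 0xAA8095
Bytes: (v>>16)&0xFF=AA, (v>>8)&0xFF=80, v&0xFF=95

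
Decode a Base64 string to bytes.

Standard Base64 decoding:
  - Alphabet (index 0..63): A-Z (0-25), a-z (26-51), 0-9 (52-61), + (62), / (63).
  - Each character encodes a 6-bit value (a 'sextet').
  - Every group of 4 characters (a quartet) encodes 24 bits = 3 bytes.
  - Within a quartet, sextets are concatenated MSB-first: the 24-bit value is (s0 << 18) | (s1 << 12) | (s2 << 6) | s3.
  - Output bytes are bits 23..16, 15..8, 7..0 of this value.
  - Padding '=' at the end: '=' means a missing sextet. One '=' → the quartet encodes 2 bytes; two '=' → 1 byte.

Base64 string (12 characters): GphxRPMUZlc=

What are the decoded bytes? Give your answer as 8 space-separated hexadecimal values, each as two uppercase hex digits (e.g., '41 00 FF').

Answer: 1A 98 71 44 F3 14 66 57

Derivation:
After char 0 ('G'=6): chars_in_quartet=1 acc=0x6 bytes_emitted=0
After char 1 ('p'=41): chars_in_quartet=2 acc=0x1A9 bytes_emitted=0
After char 2 ('h'=33): chars_in_quartet=3 acc=0x6A61 bytes_emitted=0
After char 3 ('x'=49): chars_in_quartet=4 acc=0x1A9871 -> emit 1A 98 71, reset; bytes_emitted=3
After char 4 ('R'=17): chars_in_quartet=1 acc=0x11 bytes_emitted=3
After char 5 ('P'=15): chars_in_quartet=2 acc=0x44F bytes_emitted=3
After char 6 ('M'=12): chars_in_quartet=3 acc=0x113CC bytes_emitted=3
After char 7 ('U'=20): chars_in_quartet=4 acc=0x44F314 -> emit 44 F3 14, reset; bytes_emitted=6
After char 8 ('Z'=25): chars_in_quartet=1 acc=0x19 bytes_emitted=6
After char 9 ('l'=37): chars_in_quartet=2 acc=0x665 bytes_emitted=6
After char 10 ('c'=28): chars_in_quartet=3 acc=0x1995C bytes_emitted=6
Padding '=': partial quartet acc=0x1995C -> emit 66 57; bytes_emitted=8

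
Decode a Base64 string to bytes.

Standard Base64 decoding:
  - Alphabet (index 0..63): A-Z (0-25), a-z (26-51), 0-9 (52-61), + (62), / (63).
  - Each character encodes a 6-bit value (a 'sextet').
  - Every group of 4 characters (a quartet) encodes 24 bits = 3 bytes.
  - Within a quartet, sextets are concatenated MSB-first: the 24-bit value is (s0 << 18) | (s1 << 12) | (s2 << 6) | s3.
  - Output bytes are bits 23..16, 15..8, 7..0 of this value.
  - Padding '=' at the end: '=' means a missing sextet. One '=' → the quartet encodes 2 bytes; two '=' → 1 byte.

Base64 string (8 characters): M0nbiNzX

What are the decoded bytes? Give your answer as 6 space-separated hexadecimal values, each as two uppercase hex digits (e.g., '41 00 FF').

Answer: 33 49 DB 88 DC D7

Derivation:
After char 0 ('M'=12): chars_in_quartet=1 acc=0xC bytes_emitted=0
After char 1 ('0'=52): chars_in_quartet=2 acc=0x334 bytes_emitted=0
After char 2 ('n'=39): chars_in_quartet=3 acc=0xCD27 bytes_emitted=0
After char 3 ('b'=27): chars_in_quartet=4 acc=0x3349DB -> emit 33 49 DB, reset; bytes_emitted=3
After char 4 ('i'=34): chars_in_quartet=1 acc=0x22 bytes_emitted=3
After char 5 ('N'=13): chars_in_quartet=2 acc=0x88D bytes_emitted=3
After char 6 ('z'=51): chars_in_quartet=3 acc=0x22373 bytes_emitted=3
After char 7 ('X'=23): chars_in_quartet=4 acc=0x88DCD7 -> emit 88 DC D7, reset; bytes_emitted=6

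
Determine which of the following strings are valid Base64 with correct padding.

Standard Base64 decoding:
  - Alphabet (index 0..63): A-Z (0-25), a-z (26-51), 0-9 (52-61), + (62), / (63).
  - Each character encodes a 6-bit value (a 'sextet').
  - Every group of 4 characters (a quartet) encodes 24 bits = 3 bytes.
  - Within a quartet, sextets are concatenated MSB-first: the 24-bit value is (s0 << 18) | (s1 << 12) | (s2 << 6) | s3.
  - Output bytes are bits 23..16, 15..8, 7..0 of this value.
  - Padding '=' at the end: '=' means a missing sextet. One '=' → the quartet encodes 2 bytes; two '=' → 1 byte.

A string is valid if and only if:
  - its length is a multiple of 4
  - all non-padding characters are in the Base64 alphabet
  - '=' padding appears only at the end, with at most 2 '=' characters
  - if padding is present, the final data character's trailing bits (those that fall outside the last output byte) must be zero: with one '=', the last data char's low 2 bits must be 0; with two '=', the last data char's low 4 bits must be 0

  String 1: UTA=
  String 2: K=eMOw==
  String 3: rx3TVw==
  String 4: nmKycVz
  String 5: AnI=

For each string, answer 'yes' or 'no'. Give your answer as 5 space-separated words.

Answer: yes no yes no yes

Derivation:
String 1: 'UTA=' → valid
String 2: 'K=eMOw==' → invalid (bad char(s): ['=']; '=' in middle)
String 3: 'rx3TVw==' → valid
String 4: 'nmKycVz' → invalid (len=7 not mult of 4)
String 5: 'AnI=' → valid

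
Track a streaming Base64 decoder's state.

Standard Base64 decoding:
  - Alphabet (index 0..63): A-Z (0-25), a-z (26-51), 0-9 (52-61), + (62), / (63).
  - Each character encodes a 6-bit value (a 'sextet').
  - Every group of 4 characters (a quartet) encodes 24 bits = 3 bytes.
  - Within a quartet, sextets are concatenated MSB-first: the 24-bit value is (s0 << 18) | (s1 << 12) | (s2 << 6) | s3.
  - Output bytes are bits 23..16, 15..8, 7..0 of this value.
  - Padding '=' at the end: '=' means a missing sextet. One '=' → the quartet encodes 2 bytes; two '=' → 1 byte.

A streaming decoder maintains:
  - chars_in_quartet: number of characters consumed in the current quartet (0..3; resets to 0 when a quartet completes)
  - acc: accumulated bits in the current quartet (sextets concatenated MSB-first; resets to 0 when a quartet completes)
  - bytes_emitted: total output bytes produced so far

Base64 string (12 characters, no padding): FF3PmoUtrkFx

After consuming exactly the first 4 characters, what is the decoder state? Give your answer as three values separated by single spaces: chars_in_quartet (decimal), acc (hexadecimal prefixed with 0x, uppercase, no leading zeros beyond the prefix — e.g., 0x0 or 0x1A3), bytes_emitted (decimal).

Answer: 0 0x0 3

Derivation:
After char 0 ('F'=5): chars_in_quartet=1 acc=0x5 bytes_emitted=0
After char 1 ('F'=5): chars_in_quartet=2 acc=0x145 bytes_emitted=0
After char 2 ('3'=55): chars_in_quartet=3 acc=0x5177 bytes_emitted=0
After char 3 ('P'=15): chars_in_quartet=4 acc=0x145DCF -> emit 14 5D CF, reset; bytes_emitted=3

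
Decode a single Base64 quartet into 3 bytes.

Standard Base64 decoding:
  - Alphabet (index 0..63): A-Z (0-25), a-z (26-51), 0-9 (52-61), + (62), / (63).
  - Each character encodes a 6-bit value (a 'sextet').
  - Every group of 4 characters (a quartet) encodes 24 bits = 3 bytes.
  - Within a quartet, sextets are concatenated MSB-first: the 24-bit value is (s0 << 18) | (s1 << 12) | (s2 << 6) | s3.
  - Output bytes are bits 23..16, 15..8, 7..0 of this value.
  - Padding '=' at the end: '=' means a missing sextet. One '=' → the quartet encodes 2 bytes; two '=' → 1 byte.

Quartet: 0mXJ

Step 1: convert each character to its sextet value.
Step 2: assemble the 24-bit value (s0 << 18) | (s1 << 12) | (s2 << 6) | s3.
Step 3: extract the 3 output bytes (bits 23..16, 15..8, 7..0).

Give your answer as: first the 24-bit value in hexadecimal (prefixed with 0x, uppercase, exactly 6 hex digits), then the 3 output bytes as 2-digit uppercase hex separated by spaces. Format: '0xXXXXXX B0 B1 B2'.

Sextets: 0=52, m=38, X=23, J=9
24-bit: (52<<18) | (38<<12) | (23<<6) | 9
      = 0xD00000 | 0x026000 | 0x0005C0 | 0x000009
      = 0xD265C9
Bytes: (v>>16)&0xFF=D2, (v>>8)&0xFF=65, v&0xFF=C9

Answer: 0xD265C9 D2 65 C9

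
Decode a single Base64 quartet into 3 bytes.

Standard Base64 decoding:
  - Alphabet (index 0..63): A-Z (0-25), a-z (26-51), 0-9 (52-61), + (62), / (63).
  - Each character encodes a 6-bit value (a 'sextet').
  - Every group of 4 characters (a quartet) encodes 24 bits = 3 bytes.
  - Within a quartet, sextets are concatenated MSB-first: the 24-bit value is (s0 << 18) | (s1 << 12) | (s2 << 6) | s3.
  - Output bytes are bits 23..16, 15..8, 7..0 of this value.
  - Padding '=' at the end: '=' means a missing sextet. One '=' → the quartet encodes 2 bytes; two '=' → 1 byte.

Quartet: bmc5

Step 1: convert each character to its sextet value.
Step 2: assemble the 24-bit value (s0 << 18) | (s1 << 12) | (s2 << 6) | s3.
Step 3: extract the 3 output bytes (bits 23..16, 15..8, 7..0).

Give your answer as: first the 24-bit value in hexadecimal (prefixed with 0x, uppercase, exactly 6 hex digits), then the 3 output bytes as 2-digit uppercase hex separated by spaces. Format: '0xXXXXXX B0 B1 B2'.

Answer: 0x6E6739 6E 67 39

Derivation:
Sextets: b=27, m=38, c=28, 5=57
24-bit: (27<<18) | (38<<12) | (28<<6) | 57
      = 0x6C0000 | 0x026000 | 0x000700 | 0x000039
      = 0x6E6739
Bytes: (v>>16)&0xFF=6E, (v>>8)&0xFF=67, v&0xFF=39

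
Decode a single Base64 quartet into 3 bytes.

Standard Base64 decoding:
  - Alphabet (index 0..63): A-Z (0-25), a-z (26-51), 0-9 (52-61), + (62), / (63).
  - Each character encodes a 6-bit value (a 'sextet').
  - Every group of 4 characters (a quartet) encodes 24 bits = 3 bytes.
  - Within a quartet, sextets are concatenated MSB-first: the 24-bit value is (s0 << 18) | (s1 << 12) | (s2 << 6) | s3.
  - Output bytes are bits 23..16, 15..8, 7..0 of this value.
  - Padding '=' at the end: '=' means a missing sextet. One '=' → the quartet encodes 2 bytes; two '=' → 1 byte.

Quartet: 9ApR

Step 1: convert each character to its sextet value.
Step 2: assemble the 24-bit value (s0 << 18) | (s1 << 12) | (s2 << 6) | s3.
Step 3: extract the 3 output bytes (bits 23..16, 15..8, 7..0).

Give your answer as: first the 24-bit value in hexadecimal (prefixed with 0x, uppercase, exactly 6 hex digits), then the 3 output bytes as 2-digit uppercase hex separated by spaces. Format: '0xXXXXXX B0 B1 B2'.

Answer: 0xF40A51 F4 0A 51

Derivation:
Sextets: 9=61, A=0, p=41, R=17
24-bit: (61<<18) | (0<<12) | (41<<6) | 17
      = 0xF40000 | 0x000000 | 0x000A40 | 0x000011
      = 0xF40A51
Bytes: (v>>16)&0xFF=F4, (v>>8)&0xFF=0A, v&0xFF=51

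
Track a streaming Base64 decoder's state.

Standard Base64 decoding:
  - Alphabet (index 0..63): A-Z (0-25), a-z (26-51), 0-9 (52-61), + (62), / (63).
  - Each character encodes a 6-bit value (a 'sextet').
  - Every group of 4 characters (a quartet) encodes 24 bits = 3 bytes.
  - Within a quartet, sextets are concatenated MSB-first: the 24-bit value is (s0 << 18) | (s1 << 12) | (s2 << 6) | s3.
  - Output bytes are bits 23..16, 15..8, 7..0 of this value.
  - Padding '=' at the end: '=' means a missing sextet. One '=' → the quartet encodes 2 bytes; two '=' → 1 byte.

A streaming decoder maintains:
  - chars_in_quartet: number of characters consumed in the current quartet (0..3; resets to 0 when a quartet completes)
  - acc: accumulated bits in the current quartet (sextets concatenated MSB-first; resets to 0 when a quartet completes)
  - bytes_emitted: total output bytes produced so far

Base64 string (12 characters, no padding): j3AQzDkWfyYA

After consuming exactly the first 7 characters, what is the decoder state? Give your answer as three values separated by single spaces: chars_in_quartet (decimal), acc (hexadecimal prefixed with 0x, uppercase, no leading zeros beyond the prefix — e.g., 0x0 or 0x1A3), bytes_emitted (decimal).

After char 0 ('j'=35): chars_in_quartet=1 acc=0x23 bytes_emitted=0
After char 1 ('3'=55): chars_in_quartet=2 acc=0x8F7 bytes_emitted=0
After char 2 ('A'=0): chars_in_quartet=3 acc=0x23DC0 bytes_emitted=0
After char 3 ('Q'=16): chars_in_quartet=4 acc=0x8F7010 -> emit 8F 70 10, reset; bytes_emitted=3
After char 4 ('z'=51): chars_in_quartet=1 acc=0x33 bytes_emitted=3
After char 5 ('D'=3): chars_in_quartet=2 acc=0xCC3 bytes_emitted=3
After char 6 ('k'=36): chars_in_quartet=3 acc=0x330E4 bytes_emitted=3

Answer: 3 0x330E4 3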